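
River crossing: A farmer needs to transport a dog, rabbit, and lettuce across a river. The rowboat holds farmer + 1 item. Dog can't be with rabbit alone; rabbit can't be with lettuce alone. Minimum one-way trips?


1. farmer+rabbit → 2. farmer ← 3. farmer+dog → 4. farmer+rabbit ← 5. farmer+lettuce → 6. farmer ← 7. farmer+rabbit →
Minimum trips = 7

7


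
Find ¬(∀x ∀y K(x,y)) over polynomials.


Original: ∀x ∀y K(x,y)
Rule: ¬∀→∃, ¬∃→∀, negate predicate.
Negation: ∃x ∃y ¬K(x,y)

∃x ∃y ¬K(x,y)


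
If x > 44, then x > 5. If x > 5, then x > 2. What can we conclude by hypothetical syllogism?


Hypothetical syllogism: P → Q, Q → R ⊢ P → R
Premise 1: x > 44 → x > 5
Premise 2: x > 5 → x > 2
Chain the implications: the middle term (x > 5) links the two.
Conclusion: If x > 44, then x > 2.

If x > 44, then x > 2.


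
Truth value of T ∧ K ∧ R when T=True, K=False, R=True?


T = True, K = False, R = True
Expression: T ∧ K ∧ R
Step 1: T ∧ K = True AND False = False
Step 2: (False) ∧ R = False AND True = False

False


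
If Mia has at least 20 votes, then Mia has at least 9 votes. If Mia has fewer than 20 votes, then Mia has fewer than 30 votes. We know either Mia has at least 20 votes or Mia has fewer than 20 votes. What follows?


Constructive dilemma: (P → Q) ∧ (R → S), P ∨ R ⊢ Q ∨ S
Premise 1: Mia has at least 20 votes → Mia has at least 9 votes
Premise 2: Mia has fewer than 20 votes → Mia has fewer than 30 votes
Premise 3: Mia has at least 20 votes ∨ Mia has fewer than 20 votes
Case 1: Assuming Mia has at least 20 votes, then by Premise 1, Mia has at least 9 votes.
Case 2: Assuming Mia has fewer than 20 votes, then by Premise 2, Mia has fewer than 30 votes.
Since one of Mia has at least 20 votes or Mia has fewer than 20 votes must hold, we get Mia has at least 9 votes or Mia has fewer than 30 votes.

Mia has at least 9 votes or Mia has fewer than 30 votes.


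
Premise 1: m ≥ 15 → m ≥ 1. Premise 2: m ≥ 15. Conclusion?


Modus ponens: P → Q, P ⊢ Q
P: m ≥ 15
Q: m ≥ 1
We have P → Q and P is true.
By modus ponens, Q must be true.

m ≥ 1


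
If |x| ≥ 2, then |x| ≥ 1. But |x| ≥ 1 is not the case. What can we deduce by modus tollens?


Modus tollens: P → Q, ¬Q ⊢ ¬P
P: |x| ≥ 2
Q: |x| ≥ 1
We have P → Q and Q is false.
By modus tollens, P must be false.

It is not the case that |x| ≥ 2


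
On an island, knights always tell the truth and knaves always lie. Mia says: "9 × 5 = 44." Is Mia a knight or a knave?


Statement: "9 × 5 = 44."
Actual: 9 × 5 = 45
Claimed: 44
Statement is FALSE → Mia lies → Knave

Knave


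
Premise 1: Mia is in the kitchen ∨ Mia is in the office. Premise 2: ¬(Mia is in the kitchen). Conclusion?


Disjunctive syllogism: P ∨ Q, ¬P ⊢ Q
Disjunction: Mia is in the kitchen ∨ Mia is in the office
We know it is not the case that Mia is in the kitchen.
By disjunctive syllogism, the other disjunct must be true.

Mia is in the office


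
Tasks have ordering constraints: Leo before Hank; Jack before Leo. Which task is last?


Constraints: Leo before Hank; Jack before Leo
The last task can have nothing scheduled after it, so it must never appear on the left of a 'before'.
Tasks appearing before some other task: Leo, Jack.
The only task not in that list is Hank → it is last.

Hank


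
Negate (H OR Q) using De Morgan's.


De Morgan's law: ¬(P ∨ Q) ≡ ¬P ∧ ¬Q
¬(H ∨ Q) = ¬H ∧ ¬Q

¬H ∧ ¬Q


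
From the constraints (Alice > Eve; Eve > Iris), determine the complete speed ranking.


Constraints: Alice > Eve; Eve > Iris
Method: at each step, the next-highest is the one remaining person who never appears on the smaller side of a constraint between remaining people.
  Step 1: remaining {Alice, Eve, Iris}; on the smaller side: {Eve, Iris} → Alice is next (Alice > Eve).
  Step 2: remaining {Eve, Iris}; on the smaller side: {Iris} → Eve is next (Eve > Iris).
  Step 3: only Iris remains → lowest.
Final ranking (highest to lowest):

Alice > Eve > Iris


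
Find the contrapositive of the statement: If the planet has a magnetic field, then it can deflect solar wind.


Original: If the planet has a magnetic field, then it can deflect solar wind
Contrapositive: If ¬Q, then ¬P
Negate Q: not (it can deflect solar wind)
Negate P: not (the planet has a magnetic field)

If not (it can deflect solar wind), then not (the planet has a magnetic field).


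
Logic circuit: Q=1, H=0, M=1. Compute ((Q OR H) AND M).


Q OR H = 1|0 = 1
1 AND 1 = 1

1


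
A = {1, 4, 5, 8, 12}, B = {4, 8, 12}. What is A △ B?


A = {1, 4, 5, 8, 12}
B = {4, 8, 12}
Operation: symmetric difference
In A only: [1, 5], in B only: []

{1, 5}


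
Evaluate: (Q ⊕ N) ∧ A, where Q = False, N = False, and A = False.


Q = False, N = False, A = False
Step 1: Q ⊕ N = False XOR False = False
Step 2: False ∧ A = False AND False = False
XOR true when exactly one of Q,N is true; then AND with A.

False


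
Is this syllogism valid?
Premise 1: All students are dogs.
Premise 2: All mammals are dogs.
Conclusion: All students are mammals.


Premise 1: All students are dogs.
Premise 2: All mammals are dogs.
Conclusion: All students are mammals.
Fallacy: undistributed middle. dogs is predicate in both.
Counterexample: students and mammals could be disjoint subsets of dogs.

Invalid


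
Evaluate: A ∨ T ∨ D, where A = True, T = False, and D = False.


A = True, T = False, D = False
Step 1: A ∨ T = True OR False = True
Step 2: True ∨ D = True OR False = True
OR is true when at least one operand is true.

True


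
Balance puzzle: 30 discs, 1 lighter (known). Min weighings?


Each weighing has 3 outcomes (left heavy / balance / right heavy), so k weighings distinguish at most 3^k cases; splitting into three near-equal groups achieves this.
Need 3^k ≥ 30: 3^3 = 27 < 30 ≤ 3^4 = 81
k = ⌈log₃(30)⌉ = 4

4


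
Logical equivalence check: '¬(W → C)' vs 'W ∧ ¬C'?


Expression 1: ¬(W → C)
Expression 2: W ∧ ¬C
Truth table (W C | Expr1 Expr2):
  T T |   F     F
  T F |   T     T
  F T |   F     F
  F F |   F     F
All 4 rows agree, so the expressions are logically equivalent.

Yes


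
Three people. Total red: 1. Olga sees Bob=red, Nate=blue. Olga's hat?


Total red = 1, seen red = 1
Own red = 1 - 1 = 0
Olga's hat is blue.

blue


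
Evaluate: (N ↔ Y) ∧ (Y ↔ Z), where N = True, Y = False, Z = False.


N = True, Y = False, Z = False
Step 1: N ↔ Y is true when N and Y have the same value. Result: False
Step 2: Y ↔ Z is true when Y and Z have the same value. Result: True
Step 3: False ∧ True = False

False


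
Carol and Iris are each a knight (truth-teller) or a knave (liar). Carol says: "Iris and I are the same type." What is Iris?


Carol says: "Iris and I are the same type."
Case 1: Carol is a Knight (truth-teller)
  Statement is true → they ARE the same → Iris is also a Knight
Case 2: Carol is a Knave (liar)
  Statement is false → they are NOT the same → Iris is a Knight
In both cases, Iris is a Knight.

Knight


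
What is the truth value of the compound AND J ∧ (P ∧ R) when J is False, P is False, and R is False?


J = False, P = False, R = False
Step 1: P ∧ R = False AND False = False
Step 2: J ∧ False = False AND False = False
AND is true only when ALL operands are true.

False


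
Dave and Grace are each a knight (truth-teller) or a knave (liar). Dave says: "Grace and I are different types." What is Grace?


Dave says: "Grace and I are different types."
Case 1: Dave is a Knight (truth-teller)
  Statement is true → they ARE different → Grace is a Knave
Case 2: Dave is a Knave (liar)
  Statement is false → they are NOT different → Grace is a Knave
In both cases, Grace is a Knave.

Knave


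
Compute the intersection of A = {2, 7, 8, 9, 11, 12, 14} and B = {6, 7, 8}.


A = {2, 7, 8, 9, 11, 12, 14}
B = {6, 7, 8}
Operation: intersection
Elements in both: 7, 8

{7, 8}


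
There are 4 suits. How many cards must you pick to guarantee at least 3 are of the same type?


Pigeonhole: to guarantee k in one of n categories, need (k-1)×n + 1.
k = 3, n = 4
Minimum = (3-1) × 4 + 1 = 2 × 4 + 1

9


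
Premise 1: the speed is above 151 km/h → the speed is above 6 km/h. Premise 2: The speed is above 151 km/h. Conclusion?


Modus ponens: P → Q, P ⊢ Q
P: the speed is above 151 km/h
Q: the speed is above 6 km/h
We have P → Q and P is true.
By modus ponens, Q must be true.

The speed is above 6 km/h


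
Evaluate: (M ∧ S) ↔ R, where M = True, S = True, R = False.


M = True, S = True, R = False
Step 1: M ∧ S = True AND True = True
Step 2: (True) ↔ R: true when both sides have same truth value.
Result: True ↔ False = False

False


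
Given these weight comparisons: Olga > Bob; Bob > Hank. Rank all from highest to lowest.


Constraints: Olga > Bob; Bob > Hank
Method: at each step, the next-highest is the one remaining person who never appears on the smaller side of a constraint between remaining people.
  Step 1: remaining {Bob, Hank, Olga}; on the smaller side: {Bob, Hank} → Olga is next (Olga > Bob).
  Step 2: remaining {Bob, Hank}; on the smaller side: {Hank} → Bob is next (Bob > Hank).
  Step 3: only Hank remains → lowest.
Final ranking (highest to lowest):

Olga > Bob > Hank


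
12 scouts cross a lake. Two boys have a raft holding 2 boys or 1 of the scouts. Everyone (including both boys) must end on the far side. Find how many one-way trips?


Per crossing of one of the scouts: boys→, one←, one of the scouts→, one← = 4 trips
12 × 4 = 48, + 1 final boys→ = 49
Minimum trips = 49

49


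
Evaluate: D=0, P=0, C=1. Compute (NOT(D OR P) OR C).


D OR P = 0
NOT(0) = 1
1 OR 1 = 1

1


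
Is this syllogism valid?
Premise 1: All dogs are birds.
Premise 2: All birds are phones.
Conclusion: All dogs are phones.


Premise 1: All dogs are birds.
Premise 2: All birds are phones.
Conclusion: All dogs are phones.
Barbara syllogism (AAA-1): All A are B, All B are C → All A are C.
Middle term (birds) distributed in premise 2.

Valid


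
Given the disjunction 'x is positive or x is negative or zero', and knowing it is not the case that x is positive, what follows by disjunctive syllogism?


Disjunctive syllogism: P ∨ Q, ¬P ⊢ Q
Disjunction: x is positive ∨ x is negative or zero
We know it is not the case that x is positive.
By disjunctive syllogism, the other disjunct must be true.

x is negative or zero


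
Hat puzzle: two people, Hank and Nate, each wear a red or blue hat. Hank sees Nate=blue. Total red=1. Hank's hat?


Total red = 1, Nate = blue
Red accounted for: 0
Remaining for Hank: 1
Hank's hat is red.

red


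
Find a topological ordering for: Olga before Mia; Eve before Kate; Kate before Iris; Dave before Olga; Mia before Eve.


Constraints: Olga before Mia; Eve before Kate; Kate before Iris; Dave before Olga; Mia before Eve
Method: repeatedly schedule the remaining task that has no remaining task required before it.
  Step 1: remaining {Dave, Kate, Eve, Mia, Iris, Olga}; every task except Dave still has a predecessor pending → schedule Dave.
  Step 2: remaining {Kate, Eve, Mia, Iris, Olga}; every task except Olga still has a predecessor pending → schedule Olga.
  Step 3: remaining {Kate, Eve, Mia, Iris}; every task except Mia still has a predecessor pending → schedule Mia.
  Step 4: remaining {Kate, Eve, Iris}; every task except Eve still has a predecessor pending → schedule Eve.
  Step 5: remaining {Kate, Iris}; every task except Kate still has a predecessor pending → schedule Kate.
  Step 6: only Iris remains → schedule Iris.
Resulting order:

Dave → Olga → Mia → Eve → Kate → Iris


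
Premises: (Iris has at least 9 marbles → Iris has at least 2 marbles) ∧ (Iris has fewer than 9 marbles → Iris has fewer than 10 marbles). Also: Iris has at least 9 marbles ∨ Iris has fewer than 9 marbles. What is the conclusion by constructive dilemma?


Constructive dilemma: (P → Q) ∧ (R → S), P ∨ R ⊢ Q ∨ S
Premise 1: Iris has at least 9 marbles → Iris has at least 2 marbles
Premise 2: Iris has fewer than 9 marbles → Iris has fewer than 10 marbles
Premise 3: Iris has at least 9 marbles ∨ Iris has fewer than 9 marbles
Case 1: Assuming Iris has at least 9 marbles, then by Premise 1, Iris has at least 2 marbles.
Case 2: Assuming Iris has fewer than 9 marbles, then by Premise 2, Iris has fewer than 10 marbles.
Since one of Iris has at least 9 marbles or Iris has fewer than 9 marbles must hold, we get Iris has at least 2 marbles or Iris has fewer than 10 marbles.

Iris has at least 2 marbles or Iris has fewer than 10 marbles.


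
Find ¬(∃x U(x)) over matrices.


Original: ∃x U(x)
Rule: ¬∀→∃, ¬∃→∀, negate predicate.
Negation: ∀x ¬U(x)

∀x ¬U(x)


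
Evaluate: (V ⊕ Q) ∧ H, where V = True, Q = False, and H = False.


V = True, Q = False, H = False
Step 1: V ⊕ Q = True XOR False = True
Step 2: True ∧ H = True AND False = False
XOR true when exactly one of V,Q is true; then AND with H.

False


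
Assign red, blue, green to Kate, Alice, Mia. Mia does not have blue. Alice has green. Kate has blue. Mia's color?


From clues:
  Alice → green
  Kate → blue
By elimination, Mia gets the remaining.

red


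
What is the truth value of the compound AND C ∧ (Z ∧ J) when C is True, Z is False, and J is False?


C = True, Z = False, J = False
Step 1: Z ∧ J = False AND False = False
Step 2: C ∧ False = True AND False = False
AND is true only when ALL operands are true.

False


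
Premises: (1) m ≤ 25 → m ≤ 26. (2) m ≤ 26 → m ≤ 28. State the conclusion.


Hypothetical syllogism: P → Q, Q → R ⊢ P → R
Premise 1: m ≤ 25 → m ≤ 26
Premise 2: m ≤ 26 → m ≤ 28
Chain the implications: the middle term (m ≤ 26) links the two.
Conclusion: If m ≤ 25, then m ≤ 28.

If m ≤ 25, then m ≤ 28.


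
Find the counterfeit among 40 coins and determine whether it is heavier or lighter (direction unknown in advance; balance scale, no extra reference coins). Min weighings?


Let n = 40. 80 possibilities (n coins × lighter/heavier); each weighing has 3 outcomes.
Bound for k weighings: say the first weighing puts j coins on each pan. If it tips, the 2j weighed coins remain suspects (each with a known direction) and k-1 weighings give 3^(k-1) outcomes; 3^(k-1) is odd, so 2j ≤ 3^(k-1) - 1. If it balances, the n - 2j unweighed coins remain with direction unknown: 2(n - 2j) ≤ 3^(k-1) - 1 by the same parity argument. Adding, n ≤ (3^(k-1) - 1) + (3^(k-1) - 1)/2 = (3^k - 3)/2, and the classical three-group strategy achieves this (3 coins in 2 weighings, 12 in 3, 39 in 4, 120 in 5).
So we need the smallest k with (3^k - 3)/2 ≥ 40.
k = 4: (3^4 - 3)/2 = 39 < 40 ✗
k = 5: (3^5 - 3)/2 = 120 ≥ 40 ✓

5


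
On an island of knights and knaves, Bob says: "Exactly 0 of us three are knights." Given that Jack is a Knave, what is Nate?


Bob claims exactly 0 knights among Bob, Jack, Nate.
Given: Jack is a Knave.

Case 1: Bob is a Knight (tells truth)
  Then exactly 0 of the three are knights.
  Counting Bob, Jack: 1 knight(s) so far. Need -1 more → impossible.
Case 2: Bob is a Knave (lies)
  Then the count is NOT 0.
  If Nate = Knave, count = 0 = 0 → claim would be true, contradicts lie.
  If Nate = Knight, count = 1 ≠ 0 → lie confirmed ✓

Nate is a Knight.

Knight


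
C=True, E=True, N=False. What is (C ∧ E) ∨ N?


C = True, E = True, N = False
Expression: (C ∧ E) ∨ N
Step 1: C ∧ E = True AND True = True
Step 2: (True) ∨ N = True OR False = True

True


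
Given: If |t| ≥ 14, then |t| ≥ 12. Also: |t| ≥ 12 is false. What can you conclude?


Modus tollens: P → Q, ¬Q ⊢ ¬P
P: |t| ≥ 14
Q: |t| ≥ 12
We have P → Q and Q is false.
By modus tollens, P must be false.

It is not the case that |t| ≥ 14


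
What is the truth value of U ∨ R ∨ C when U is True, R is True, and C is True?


U = True, R = True, C = True
Step 1: U ∨ R = True OR True = True
Step 2: True ∨ C = True OR True = True
OR is true when at least one operand is true.

True


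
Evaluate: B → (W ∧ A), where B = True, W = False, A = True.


B = True, W = False, A = True
Step 1: W ∧ A = False AND True = False
Step 2: B → (False): false only when B=True and consequent=False.
Result: False

False


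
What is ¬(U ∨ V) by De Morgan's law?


De Morgan's law: ¬(P ∨ Q) ≡ ¬P ∧ ¬Q
¬(U ∨ V) = ¬U ∧ ¬V

¬U ∧ ¬V


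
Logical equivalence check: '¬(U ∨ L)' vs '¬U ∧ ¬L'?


Expression 1: ¬(U ∨ L)
Expression 2: ¬U ∧ ¬L
Truth table (U L | Expr1 Expr2):
  T T |   F     F
  T F |   F     F
  F T |   F     F
  F F |   T     T
All 4 rows agree, so the expressions are logically equivalent.

Yes


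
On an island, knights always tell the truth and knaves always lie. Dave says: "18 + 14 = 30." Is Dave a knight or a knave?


Statement: "18 + 14 = 30."
Actual: 18 + 14 = 32
Claimed: 30
Statement is FALSE → Dave lies → Knave

Knave


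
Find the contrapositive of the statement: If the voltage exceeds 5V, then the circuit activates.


Original: If the voltage exceeds 5V, then the circuit activates
Contrapositive: If ¬Q, then ¬P
Negate Q: not (the circuit activates)
Negate P: not (the voltage exceeds 5V)

If not (the circuit activates), then not (the voltage exceeds 5V).


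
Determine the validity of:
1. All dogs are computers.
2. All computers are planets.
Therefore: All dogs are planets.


Premise 1: All dogs are computers.
Premise 2: All computers are planets.
Conclusion: All dogs are planets.
Barbara syllogism (AAA-1): All A are B, All B are C → All A are C.
Middle term (computers) distributed in premise 2.

Valid


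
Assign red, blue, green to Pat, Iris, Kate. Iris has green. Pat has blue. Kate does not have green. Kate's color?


From clues:
  Iris → green
  Pat → blue
By elimination, Kate gets the remaining.

red


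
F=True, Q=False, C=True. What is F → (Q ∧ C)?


F = True, Q = False, C = True
Expression: F → (Q ∧ C)
Step 1: Q ∧ C = False AND True = False
Step 2: F → (False) = True → False = False

False


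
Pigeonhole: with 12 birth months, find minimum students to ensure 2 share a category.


Pigeonhole: to guarantee k in one of n categories, need (k-1)×n + 1.
k = 2, n = 12
Minimum = (2-1) × 12 + 1 = 1 × 12 + 1

13


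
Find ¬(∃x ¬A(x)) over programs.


Original: ∃x ¬A(x)
Rule: ¬∀→∃, ¬∃→∀, negate predicate.
Negation: ∀x A(x)

∀x A(x)


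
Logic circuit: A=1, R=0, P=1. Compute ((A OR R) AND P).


A OR R = 1|0 = 1
1 AND 1 = 1

1


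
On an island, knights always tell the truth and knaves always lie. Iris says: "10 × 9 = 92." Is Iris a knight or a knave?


Statement: "10 × 9 = 92."
Actual: 10 × 9 = 90
Claimed: 92
Statement is FALSE → Iris lies → Knave

Knave


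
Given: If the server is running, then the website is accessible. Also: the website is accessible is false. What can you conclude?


Modus tollens: P → Q, ¬Q ⊢ ¬P
P: the server is running
Q: the website is accessible
We have P → Q and Q is false.
By modus tollens, P must be false.

It is not the case that the server is running


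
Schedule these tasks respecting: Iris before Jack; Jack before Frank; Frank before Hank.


Constraints: Iris before Jack; Jack before Frank; Frank before Hank
Method: repeatedly schedule the remaining task that has no remaining task required before it.
  Step 1: remaining {Hank, Iris, Frank, Jack}; every task except Iris still has a predecessor pending → schedule Iris.
  Step 2: remaining {Hank, Frank, Jack}; every task except Jack still has a predecessor pending → schedule Jack.
  Step 3: remaining {Hank, Frank}; every task except Frank still has a predecessor pending → schedule Frank.
  Step 4: only Hank remains → schedule Hank.
Resulting order:

Iris → Jack → Frank → Hank


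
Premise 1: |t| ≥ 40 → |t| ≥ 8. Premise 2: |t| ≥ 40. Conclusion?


Modus ponens: P → Q, P ⊢ Q
P: |t| ≥ 40
Q: |t| ≥ 8
We have P → Q and P is true.
By modus ponens, Q must be true.

|t| ≥ 8


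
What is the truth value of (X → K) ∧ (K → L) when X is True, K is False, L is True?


X = True, K = False, L = True
Step 1: X → K is false only when X=True and K=False. Result: False
Step 2: K → L is false only when K=True and L=False. Result: True
Step 3: False ∧ True = False

False


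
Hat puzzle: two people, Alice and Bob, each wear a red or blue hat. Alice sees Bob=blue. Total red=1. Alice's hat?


Total red = 1, Bob = blue
Red accounted for: 0
Remaining for Alice: 1
Alice's hat is red.

red


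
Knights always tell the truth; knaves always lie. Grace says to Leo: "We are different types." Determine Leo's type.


Grace says: "We are different types."
Case 1: Grace is a Knight (truth-teller)
  Statement is true → they ARE different → Leo is a Knave
Case 2: Grace is a Knave (liar)
  Statement is false → they are NOT different → Leo is a Knave
In both cases, Leo is a Knave.

Knave


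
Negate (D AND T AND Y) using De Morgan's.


De Morgan's law: ¬(P ∧ Q ∧ R) ≡ ¬P ∨ ¬Q ∨ ¬R
¬(D ∧ T ∧ Y) = ¬D ∨ ¬T ∨ ¬Y

¬D ∨ ¬T ∨ ¬Y


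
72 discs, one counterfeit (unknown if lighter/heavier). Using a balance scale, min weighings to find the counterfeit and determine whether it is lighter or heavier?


Let n = 72. 144 possibilities (n discs × lighter/heavier); each weighing has 3 outcomes.
Bound for k weighings: say the first weighing puts j discs on each pan. If it tips, the 2j weighed discs remain suspects (each with a known direction) and k-1 weighings give 3^(k-1) outcomes; 3^(k-1) is odd, so 2j ≤ 3^(k-1) - 1. If it balances, the n - 2j unweighed discs remain with direction unknown: 2(n - 2j) ≤ 3^(k-1) - 1 by the same parity argument. Adding, n ≤ (3^(k-1) - 1) + (3^(k-1) - 1)/2 = (3^k - 3)/2, and the classical three-group strategy achieves this (3 discs in 2 weighings, 12 in 3, 39 in 4, 120 in 5).
So we need the smallest k with (3^k - 3)/2 ≥ 72.
k = 4: (3^4 - 3)/2 = 39 < 72 ✗
k = 5: (3^5 - 3)/2 = 120 ≥ 72 ✓

5


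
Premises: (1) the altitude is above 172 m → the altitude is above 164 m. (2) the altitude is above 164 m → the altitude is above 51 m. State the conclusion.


Hypothetical syllogism: P → Q, Q → R ⊢ P → R
Premise 1: the altitude is above 172 m → the altitude is above 164 m
Premise 2: the altitude is above 164 m → the altitude is above 51 m
Chain the implications: the middle term (the altitude is above 164 m) links the two.
Conclusion: If the altitude is above 172 m, then the altitude is above 51 m.

If the altitude is above 172 m, then the altitude is above 51 m.


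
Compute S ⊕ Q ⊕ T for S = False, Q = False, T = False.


S = False, Q = False, T = False
Step 1: S ⊕ Q = False XOR False = False
Step 2: False ⊕ T = False XOR False = False
XOR is true when an odd number of operands are true.

False


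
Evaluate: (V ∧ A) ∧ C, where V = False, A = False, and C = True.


V = False, A = False, C = True
Step 1: V ∧ A = False AND False = False
Step 2: False ∧ C = False AND True = False
AND is true only when ALL operands are true.

False


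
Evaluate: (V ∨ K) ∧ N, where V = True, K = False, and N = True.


V = True, K = False, N = True
Step 1: V ∨ K = True OR False = True
Step 2: True ∧ N = True AND True = True
OR is true when at least one operand is true; AND requires both.

True


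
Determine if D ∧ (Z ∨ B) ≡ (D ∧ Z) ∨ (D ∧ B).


Expression 1: D ∧ (Z ∨ B)
Expression 2: (D ∧ Z) ∨ (D ∧ B)
Truth table (D Z B | Expr1 Expr2):
  T T T |   T     T
  T T F |   T     T
  T F T |   T     T
  T F F |   F     F
  F T T |   F     F
  F T F |   F     F
  F F T |   F     F
  F F F |   F     F
All 8 rows agree, so the expressions are logically equivalent.

Yes


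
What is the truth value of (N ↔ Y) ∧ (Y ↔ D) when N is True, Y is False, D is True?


N = True, Y = False, D = True
Step 1: N ↔ Y is true when N and Y have the same value. Result: False
Step 2: Y ↔ D is true when Y and D have the same value. Result: False
Step 3: False ∧ False = False

False


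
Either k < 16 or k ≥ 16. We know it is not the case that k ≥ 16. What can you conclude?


Disjunctive syllogism: P ∨ Q, ¬P ⊢ Q
Disjunction: k < 16 ∨ k ≥ 16
We know it is not the case that k ≥ 16.
By disjunctive syllogism, the other disjunct must be true.

k < 16


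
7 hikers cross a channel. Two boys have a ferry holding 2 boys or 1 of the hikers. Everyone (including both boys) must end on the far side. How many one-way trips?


Per crossing of one of the hikers: boys→, one←, one of the hikers→, one← = 4 trips
7 × 4 = 28, + 1 final boys→ = 29
Minimum trips = 29

29


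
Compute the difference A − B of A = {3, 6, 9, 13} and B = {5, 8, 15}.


A = {3, 6, 9, 13}
B = {5, 8, 15}
Operation: difference A − B
In A but not B: 3, 6, 9, 13

{3, 6, 9, 13}


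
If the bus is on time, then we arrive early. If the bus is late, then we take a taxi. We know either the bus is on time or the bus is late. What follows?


Constructive dilemma: (P → Q) ∧ (R → S), P ∨ R ⊢ Q ∨ S
Premise 1: the bus is on time → we arrive early
Premise 2: the bus is late → we take a taxi
Premise 3: the bus is on time ∨ the bus is late
Case 1: Assuming the bus is on time, then by Premise 1, we arrive early.
Case 2: Assuming the bus is late, then by Premise 2, we take a taxi.
Since one of the bus is on time or the bus is late must hold, we get we arrive early or we take a taxi.

We arrive early or we take a taxi.


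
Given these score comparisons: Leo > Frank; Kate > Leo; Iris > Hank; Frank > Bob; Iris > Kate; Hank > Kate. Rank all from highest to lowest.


Constraints: Leo > Frank; Kate > Leo; Iris > Hank; Frank > Bob; Iris > Kate; Hank > Kate
Method: at each step, the next-highest is the one remaining person who never appears on the smaller side of a constraint between remaining people.
  Step 1: remaining {Kate, Hank, Iris, Frank, Bob, Leo}; on the smaller side: {Kate, Hank, Frank, Bob, Leo} → Iris is next (Iris > Hank; Iris > Kate).
  Step 2: remaining {Kate, Hank, Frank, Bob, Leo}; on the smaller side: {Kate, Frank, Bob, Leo} → Hank is next (Hank > Kate).
  Step 3: remaining {Kate, Frank, Bob, Leo}; on the smaller side: {Frank, Bob, Leo} → Kate is next (Kate > Leo).
  Step 4: remaining {Frank, Bob, Leo}; on the smaller side: {Frank, Bob} → Leo is next (Leo > Frank).
  Step 5: remaining {Frank, Bob}; on the smaller side: {Bob} → Frank is next (Frank > Bob).
  Step 6: only Bob remains → lowest.
Final ranking (highest to lowest):

Iris > Hank > Kate > Leo > Frank > Bob


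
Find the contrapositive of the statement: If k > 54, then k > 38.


Original: If k > 54, then k > 38
Contrapositive: If ¬Q, then ¬P
Negate Q: not (k > 38)
Negate P: not (k > 54)

If not (k > 38), then not (k > 54).


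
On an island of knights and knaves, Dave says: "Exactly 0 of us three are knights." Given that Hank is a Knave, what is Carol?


Dave claims exactly 0 knights among Dave, Hank, Carol.
Given: Hank is a Knave.

Case 1: Dave is a Knight (tells truth)
  Then exactly 0 of the three are knights.
  Counting Dave, Hank: 1 knight(s) so far. Need -1 more → impossible.
Case 2: Dave is a Knave (lies)
  Then the count is NOT 0.
  If Carol = Knave, count = 0 = 0 → claim would be true, contradicts lie.
  If Carol = Knight, count = 1 ≠ 0 → lie confirmed ✓

Carol is a Knight.

Knight


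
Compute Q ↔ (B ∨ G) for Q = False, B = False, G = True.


Q = False, B = False, G = True
Step 1: B ∨ G = False OR True = True
Step 2: Q ↔ (True): true when both sides have same truth value.
Result: False ↔ True = False

False


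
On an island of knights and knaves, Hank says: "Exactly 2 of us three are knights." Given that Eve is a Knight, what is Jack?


Hank claims exactly 2 knights among Hank, Eve, Jack.
Given: Eve is a Knight.

Case 1: Hank is a Knight (tells truth)
  Then exactly 2 of the three are knights.
  Counting Hank, Eve: 2 knight(s) so far. Need 0 more → Jack = Knave.
Case 2: Hank is a Knave (lies)
  Then the count is NOT 2.
  If Jack = Knight, count = 2 = 2 → claim would be true, contradicts lie.
  If Jack = Knave, count = 1 ≠ 2 → lie confirmed ✓

Jack is a Knave.

Knave


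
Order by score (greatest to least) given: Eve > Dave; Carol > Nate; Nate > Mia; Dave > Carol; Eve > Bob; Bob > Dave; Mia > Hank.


Constraints: Eve > Dave; Carol > Nate; Nate > Mia; Dave > Carol; Eve > Bob; Bob > Dave; Mia > Hank
Method: at each step, the next-highest is the one remaining person who never appears on the smaller side of a constraint between remaining people.
  Step 1: remaining {Bob, Mia, Dave, Hank, Carol, Eve, Nate}; on the smaller side: {Bob, Mia, Dave, Hank, Carol, Nate} → Eve is next (Eve > Dave; Eve > Bob).
  Step 2: remaining {Bob, Mia, Dave, Hank, Carol, Nate}; on the smaller side: {Mia, Dave, Hank, Carol, Nate} → Bob is next (Bob > Dave).
  Step 3: remaining {Mia, Dave, Hank, Carol, Nate}; on the smaller side: {Mia, Hank, Carol, Nate} → Dave is next (Dave > Carol).
  Step 4: remaining {Mia, Hank, Carol, Nate}; on the smaller side: {Mia, Hank, Nate} → Carol is next (Carol > Nate).
  Step 5: remaining {Mia, Hank, Nate}; on the smaller side: {Mia, Hank} → Nate is next (Nate > Mia).
  Step 6: remaining {Mia, Hank}; on the smaller side: {Hank} → Mia is next (Mia > Hank).
  Step 7: only Hank remains → lowest.
Final ranking (highest to lowest):

Eve > Bob > Dave > Carol > Nate > Mia > Hank


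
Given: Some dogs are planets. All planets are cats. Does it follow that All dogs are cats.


Premise 1: Some dogs are planets.
Premise 2: All planets are cats.
Conclusion: All dogs are cats.
Fallacy: illicit minor. The minor term (dogs) is distributed in the conclusion ('All dogs ...') but undistributed in its premise ('Some dogs are planets' doesn't cover all dogs).
Only 'Some dogs are cats' follows, not 'All'.

Invalid


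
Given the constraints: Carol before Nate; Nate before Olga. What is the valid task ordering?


Constraints: Carol before Nate; Nate before Olga
Method: repeatedly schedule the remaining task that has no remaining task required before it.
  Step 1: remaining {Olga, Carol, Nate}; every task except Carol still has a predecessor pending → schedule Carol.
  Step 2: remaining {Olga, Nate}; every task except Nate still has a predecessor pending → schedule Nate.
  Step 3: only Olga remains → schedule Olga.
Resulting order:

Carol → Nate → Olga


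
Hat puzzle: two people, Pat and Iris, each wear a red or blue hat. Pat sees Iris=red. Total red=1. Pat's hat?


Total red = 1, Iris = red
Red accounted for: 1
Remaining for Pat: 0
Pat's hat is blue.

blue


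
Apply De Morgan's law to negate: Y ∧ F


De Morgan's law: ¬(P ∧ Q) ≡ ¬P ∨ ¬Q
¬(Y ∧ F) = ¬Y ∨ ¬F

¬Y ∨ ¬F


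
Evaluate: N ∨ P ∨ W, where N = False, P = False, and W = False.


N = False, P = False, W = False
Step 1: N ∨ P = False OR False = False
Step 2: False ∨ W = False OR False = False
OR is true when at least one operand is true.

False


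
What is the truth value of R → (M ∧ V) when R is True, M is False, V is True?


R = True, M = False, V = True
Step 1: M ∧ V = False AND True = False
Step 2: R → (False): false only when R=True and consequent=False.
Result: False

False


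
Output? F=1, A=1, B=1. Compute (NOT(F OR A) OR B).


F OR A = 1
NOT(1) = 0
0 OR 1 = 1

1


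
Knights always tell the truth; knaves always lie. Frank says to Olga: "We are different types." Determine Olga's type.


Frank says: "We are different types."
Case 1: Frank is a Knight (truth-teller)
  Statement is true → they ARE different → Olga is a Knave
Case 2: Frank is a Knave (liar)
  Statement is false → they are NOT different → Olga is a Knave
In both cases, Olga is a Knave.

Knave


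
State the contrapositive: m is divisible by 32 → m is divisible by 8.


Original: If m is divisible by 32, then m is divisible by 8
Contrapositive: If ¬Q, then ¬P
Negate Q: not (m is divisible by 8)
Negate P: not (m is divisible by 32)

If not (m is divisible by 8), then not (m is divisible by 32).


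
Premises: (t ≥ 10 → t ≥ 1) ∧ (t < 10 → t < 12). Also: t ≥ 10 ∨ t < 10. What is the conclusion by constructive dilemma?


Constructive dilemma: (P → Q) ∧ (R → S), P ∨ R ⊢ Q ∨ S
Premise 1: t ≥ 10 → t ≥ 1
Premise 2: t < 10 → t < 12
Premise 3: t ≥ 10 ∨ t < 10
Case 1: Assuming t ≥ 10, then by Premise 1, t ≥ 1.
Case 2: Assuming t < 10, then by Premise 2, t < 12.
Since one of t ≥ 10 or t < 10 must hold, we get t ≥ 1 or t < 12.

t ≥ 1 or t < 12.


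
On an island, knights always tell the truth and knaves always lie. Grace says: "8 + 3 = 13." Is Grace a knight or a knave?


Statement: "8 + 3 = 13."
Actual: 8 + 3 = 11
Claimed: 13
Statement is FALSE → Grace lies → Knave

Knave


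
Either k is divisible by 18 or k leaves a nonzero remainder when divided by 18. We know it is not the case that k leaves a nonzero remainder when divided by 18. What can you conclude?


Disjunctive syllogism: P ∨ Q, ¬P ⊢ Q
Disjunction: k is divisible by 18 ∨ k leaves a nonzero remainder when divided by 18
We know it is not the case that k leaves a nonzero remainder when divided by 18.
By disjunctive syllogism, the other disjunct must be true.

k is divisible by 18


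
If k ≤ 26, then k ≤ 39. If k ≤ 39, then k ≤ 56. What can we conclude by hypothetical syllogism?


Hypothetical syllogism: P → Q, Q → R ⊢ P → R
Premise 1: k ≤ 26 → k ≤ 39
Premise 2: k ≤ 39 → k ≤ 56
Chain the implications: the middle term (k ≤ 39) links the two.
Conclusion: If k ≤ 26, then k ≤ 56.

If k ≤ 26, then k ≤ 56.


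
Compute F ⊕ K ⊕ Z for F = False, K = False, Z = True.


F = False, K = False, Z = True
Step 1: F ⊕ K = False XOR False = False
Step 2: False ⊕ Z = False XOR True = True
XOR is true when an odd number of operands are true.

True


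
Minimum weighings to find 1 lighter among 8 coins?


Each weighing has 3 outcomes (left heavy / balance / right heavy), so k weighings distinguish at most 3^k cases; splitting into three near-equal groups achieves this.
Need 3^k ≥ 8: 3^1 = 3 < 8 ≤ 3^2 = 9
k = ⌈log₃(8)⌉ = 2

2


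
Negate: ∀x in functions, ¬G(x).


Original: ∀x ¬G(x)
Rule: ¬∀→∃, ¬∃→∀, negate predicate.
Negation: ∃x G(x)

∃x G(x)


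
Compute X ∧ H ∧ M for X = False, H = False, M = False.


X = False, H = False, M = False
Step 1: X ∧ H = False AND False = False
Step 2: (False) ∧ M = (False) AND False = False
AND is true only when ALL operands are true.

False


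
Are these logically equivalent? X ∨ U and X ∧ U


Expression 1: X ∨ U
Expression 2: X ∧ U
Truth table (X U | Expr1 Expr2):
  T T |   T     T
  T F |   T     F   ← differ
  F T |   T     F   ← differ
  F F |   F     F
Counterexample: X=T, U=F gives Expr1 = T but Expr2 = F, so the expressions are NOT logically equivalent.

No


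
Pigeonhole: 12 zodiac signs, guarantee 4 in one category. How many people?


Pigeonhole: to guarantee k in one of n categories, need (k-1)×n + 1.
k = 4, n = 12
Minimum = (4-1) × 12 + 1 = 3 × 12 + 1

37


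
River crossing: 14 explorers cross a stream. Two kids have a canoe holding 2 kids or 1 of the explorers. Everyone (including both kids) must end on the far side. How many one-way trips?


Per crossing of one of the explorers: kids→, one←, one of the explorers→, one← = 4 trips
14 × 4 = 56, + 1 final kids→ = 57
Minimum trips = 57

57


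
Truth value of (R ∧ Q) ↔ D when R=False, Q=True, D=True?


R = False, Q = True, D = True
Expression: (R ∧ Q) ↔ D
Step 1: R ∧ Q = False AND True = False
Step 2: (False) ↔ D = (False iff True) = False

False


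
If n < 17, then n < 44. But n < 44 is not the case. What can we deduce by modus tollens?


Modus tollens: P → Q, ¬Q ⊢ ¬P
P: n < 17
Q: n < 44
We have P → Q and Q is false.
By modus tollens, P must be false.

It is not the case that n < 17


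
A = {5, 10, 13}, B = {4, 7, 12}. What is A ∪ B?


A = {5, 10, 13}
B = {4, 7, 12}
Operation: union
All elements combined: 4, 5, 7, 10, 12, 13

{4, 5, 7, 10, 12, 13}


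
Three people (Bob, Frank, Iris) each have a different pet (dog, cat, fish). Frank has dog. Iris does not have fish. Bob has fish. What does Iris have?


From clues:
  Bob → fish
  Frank → dog
By elimination, Iris gets the remaining.

cat


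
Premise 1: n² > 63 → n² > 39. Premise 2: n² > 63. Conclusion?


Modus ponens: P → Q, P ⊢ Q
P: n² > 63
Q: n² > 39
We have P → Q and P is true.
By modus ponens, Q must be true.

n² > 39


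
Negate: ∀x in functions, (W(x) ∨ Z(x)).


Original: ∀x (W(x) ∨ Z(x))
Rule: ¬∀→∃, ¬∃→∀, negate predicate.
Negation: ∃x (¬W(x) ∧ ¬Z(x))

∃x (¬W(x) ∧ ¬Z(x))


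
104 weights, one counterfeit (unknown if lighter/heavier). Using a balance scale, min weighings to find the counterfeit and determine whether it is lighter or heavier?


Let n = 104. 208 possibilities (n weights × lighter/heavier); each weighing has 3 outcomes.
Bound for k weighings: say the first weighing puts j weights on each pan. If it tips, the 2j weighed weights remain suspects (each with a known direction) and k-1 weighings give 3^(k-1) outcomes; 3^(k-1) is odd, so 2j ≤ 3^(k-1) - 1. If it balances, the n - 2j unweighed weights remain with direction unknown: 2(n - 2j) ≤ 3^(k-1) - 1 by the same parity argument. Adding, n ≤ (3^(k-1) - 1) + (3^(k-1) - 1)/2 = (3^k - 3)/2, and the classical three-group strategy achieves this (3 weights in 2 weighings, 12 in 3, 39 in 4, 120 in 5).
So we need the smallest k with (3^k - 3)/2 ≥ 104.
k = 4: (3^4 - 3)/2 = 39 < 104 ✗
k = 5: (3^5 - 3)/2 = 120 ≥ 104 ✓

5


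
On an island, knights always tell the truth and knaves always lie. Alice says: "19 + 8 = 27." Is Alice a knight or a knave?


Statement: "19 + 8 = 27."
Actual: 19 + 8 = 27
Claimed: 27
Statement is TRUE → Alice tells the truth → Knight

Knight


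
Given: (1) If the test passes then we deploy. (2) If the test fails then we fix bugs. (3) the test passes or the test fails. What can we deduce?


Constructive dilemma: (P → Q) ∧ (R → S), P ∨ R ⊢ Q ∨ S
Premise 1: the test passes → we deploy
Premise 2: the test fails → we fix bugs
Premise 3: the test passes ∨ the test fails
Case 1: Assuming the test passes, then by Premise 1, we deploy.
Case 2: Assuming the test fails, then by Premise 2, we fix bugs.
Since one of the test passes or the test fails must hold, we get we deploy or we fix bugs.

We deploy or we fix bugs.


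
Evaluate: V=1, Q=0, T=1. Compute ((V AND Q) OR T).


V AND Q = 1&0 = 0
0 OR 1 = 1

1


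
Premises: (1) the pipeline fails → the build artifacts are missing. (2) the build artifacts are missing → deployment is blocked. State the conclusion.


Hypothetical syllogism: P → Q, Q → R ⊢ P → R
Premise 1: the pipeline fails → the build artifacts are missing
Premise 2: the build artifacts are missing → deployment is blocked
Chain the implications: the middle term (the build artifacts are missing) links the two.
Conclusion: If the pipeline fails, then deployment is blocked.

If the pipeline fails, then deployment is blocked.


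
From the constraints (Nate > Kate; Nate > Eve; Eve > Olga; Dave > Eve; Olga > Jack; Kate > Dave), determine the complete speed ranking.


Constraints: Nate > Kate; Nate > Eve; Eve > Olga; Dave > Eve; Olga > Jack; Kate > Dave
Method: at each step, the next-highest is the one remaining person who never appears on the smaller side of a constraint between remaining people.
  Step 1: remaining {Eve, Olga, Kate, Dave, Jack, Nate}; on the smaller side: {Eve, Olga, Kate, Dave, Jack} → Nate is next (Nate > Kate; Nate > Eve).
  Step 2: remaining {Eve, Olga, Kate, Dave, Jack}; on the smaller side: {Eve, Olga, Dave, Jack} → Kate is next (Kate > Dave).
  Step 3: remaining {Eve, Olga, Dave, Jack}; on the smaller side: {Eve, Olga, Jack} → Dave is next (Dave > Eve).
  Step 4: remaining {Eve, Olga, Jack}; on the smaller side: {Olga, Jack} → Eve is next (Eve > Olga).
  Step 5: remaining {Olga, Jack}; on the smaller side: {Jack} → Olga is next (Olga > Jack).
  Step 6: only Jack remains → lowest.
Final ranking (highest to lowest):

Nate > Kate > Dave > Eve > Olga > Jack
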